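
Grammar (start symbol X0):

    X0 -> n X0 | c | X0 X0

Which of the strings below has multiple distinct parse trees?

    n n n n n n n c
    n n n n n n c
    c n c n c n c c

c n c n c n c c

n n n n n n n c: 1 tree
n n n n n n c: 1 tree
c n c n c n c c: 55 trees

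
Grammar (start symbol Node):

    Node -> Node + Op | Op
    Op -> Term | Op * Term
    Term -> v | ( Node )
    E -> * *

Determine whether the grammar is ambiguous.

Unambiguous

Only Node, Op, Term are reachable from Node; ignoring the rest: This is a standard precedence ladder (Node over Op over Term), with each level left-recursive on its own operator ('+' at Node, '*' at Op). That structure is LR(1), hence unambiguous.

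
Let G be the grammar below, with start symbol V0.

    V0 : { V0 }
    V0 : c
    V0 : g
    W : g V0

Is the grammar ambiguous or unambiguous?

Unambiguous

(W is unreachable from V0, so its rules don't affect L(V0).) L(V0) is { openⁿ atom closeⁿ : n ≥ 0 }. The bracket depth fixes n, and the derivation is forced at every step.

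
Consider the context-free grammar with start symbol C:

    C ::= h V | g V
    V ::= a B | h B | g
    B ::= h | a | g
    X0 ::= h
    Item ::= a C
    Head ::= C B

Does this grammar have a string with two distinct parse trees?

Only C, V, B are reachable from C; ignoring the rest: Each reachable nonterminal has at most one production per leading terminal, and all productions are right-linear; the derivation is determined token-by-token.

Unambiguous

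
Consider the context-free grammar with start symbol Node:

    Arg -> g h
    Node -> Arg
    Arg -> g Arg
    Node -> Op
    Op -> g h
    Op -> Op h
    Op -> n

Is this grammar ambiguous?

Ambiguous

Witness: g h

Derivation 1: Node ⇒ Arg ⇒ g h
Derivation 2: Node ⇒ Op ⇒ g h

Two distinct leftmost derivations for the same string.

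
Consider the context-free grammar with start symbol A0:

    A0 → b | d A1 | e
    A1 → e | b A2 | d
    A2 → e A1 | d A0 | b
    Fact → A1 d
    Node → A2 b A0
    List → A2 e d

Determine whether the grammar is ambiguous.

Unambiguous

(Fact, Node, List are unreachable from A0, so their rules don't affect L(A0).) Restricted to the reachable nonterminals, every rule has the form A → t or A → t B, and no two rules for the same A share a first terminal. The grammar encodes a DFA — one run per string.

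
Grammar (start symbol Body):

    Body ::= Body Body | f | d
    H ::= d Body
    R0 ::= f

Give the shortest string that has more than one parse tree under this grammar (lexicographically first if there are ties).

length 1: no string has ≥2 trees
length 2: no string has ≥2 trees
length 3: d d d has 2 parse trees

Two derivations of d d d:
  Body ⇒ Body Body ⇒ Body Body Body ⇒ d Body Body ⇒ d d Body ⇒ d d d
  Body ⇒ Body Body ⇒ d Body ⇒ d Body Body ⇒ d d Body ⇒ d d d

d d d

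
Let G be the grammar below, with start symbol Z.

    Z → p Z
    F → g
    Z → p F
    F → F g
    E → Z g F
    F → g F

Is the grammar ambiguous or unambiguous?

Witness: p g g

Derivation 1: Z ⇒ p F ⇒ p F g ⇒ p g g
Derivation 2: Z ⇒ p F ⇒ p g F ⇒ p g g

Two distinct leftmost derivations for the same string.

Ambiguous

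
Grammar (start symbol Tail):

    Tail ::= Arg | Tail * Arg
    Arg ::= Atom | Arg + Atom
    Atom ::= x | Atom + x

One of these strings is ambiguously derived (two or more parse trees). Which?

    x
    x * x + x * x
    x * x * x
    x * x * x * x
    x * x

x: 1 tree
x * x + x * x: 2 trees
x * x * x: 1 tree
x * x * x * x: 1 tree
x * x: 1 tree

x * x + x * x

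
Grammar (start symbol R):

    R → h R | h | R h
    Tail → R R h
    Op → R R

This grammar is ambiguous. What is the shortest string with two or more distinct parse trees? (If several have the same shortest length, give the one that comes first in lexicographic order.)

h h

length 1: no string has ≥2 trees
length 2: h h has 2 parse trees

Two derivations of h h:
  R ⇒ h R ⇒ h h
  R ⇒ R h ⇒ h h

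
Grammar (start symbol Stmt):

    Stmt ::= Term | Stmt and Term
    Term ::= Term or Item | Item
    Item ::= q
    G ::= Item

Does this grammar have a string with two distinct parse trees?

Unambiguous

(G is unreachable from Stmt, so its rules don't affect L(Stmt).) This is a standard precedence ladder (Stmt over Term over Item), with each level left-recursive on its own operator ('and' at Stmt, 'or' at Term). That structure is LR(1), hence unambiguous.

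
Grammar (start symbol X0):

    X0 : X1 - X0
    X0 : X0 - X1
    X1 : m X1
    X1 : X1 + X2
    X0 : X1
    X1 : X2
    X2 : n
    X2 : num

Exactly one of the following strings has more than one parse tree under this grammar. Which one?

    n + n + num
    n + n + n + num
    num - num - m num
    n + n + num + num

num - num - m num

n + n + num: 1 tree
n + n + n + num: 1 tree
num - num - m num: 4 trees
n + n + num + num: 1 tree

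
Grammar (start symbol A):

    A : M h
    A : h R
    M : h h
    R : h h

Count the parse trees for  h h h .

Parse trees for h h h:
  [A [M h h] h]
  [A h [R h h]]

2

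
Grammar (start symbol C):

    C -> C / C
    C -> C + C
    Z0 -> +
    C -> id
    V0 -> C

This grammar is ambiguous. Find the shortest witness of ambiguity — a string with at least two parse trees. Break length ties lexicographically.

id + id + id

length 1: no string has ≥2 trees
length 3: no string has ≥2 trees
length 5: id + id + id has 2 parse trees

Two derivations of id + id + id:
  C ⇒ C + C ⇒ C + C + C ⇒ id + C + C ⇒ id + id + C ⇒ id + id + id
  C ⇒ C + C ⇒ id + C ⇒ id + C + C ⇒ id + id + C ⇒ id + id + id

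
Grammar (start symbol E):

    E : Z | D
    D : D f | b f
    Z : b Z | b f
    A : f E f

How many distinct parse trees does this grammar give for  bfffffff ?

1

Parse trees for bfffffff:
  [E [D [D [D [D [D [D [D b f] f] f] f] f] f] f]]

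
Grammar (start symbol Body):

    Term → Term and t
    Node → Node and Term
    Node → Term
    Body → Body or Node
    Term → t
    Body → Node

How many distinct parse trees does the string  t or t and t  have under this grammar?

Parse trees for t or t and t:
  [Body [Body [Node [Term t]]] or [Node [Node [Term t]] and [Term t]]]
  [Body [Body [Node [Term t]]] or [Node [Term [Term t] and t]]]

2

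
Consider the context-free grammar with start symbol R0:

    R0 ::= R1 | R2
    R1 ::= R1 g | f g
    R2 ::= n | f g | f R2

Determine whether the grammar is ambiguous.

Ambiguous

Witness: f g

Derivation 1: R0 ⇒ R1 ⇒ f g
Derivation 2: R0 ⇒ R2 ⇒ f g

Two distinct leftmost derivations for the same string.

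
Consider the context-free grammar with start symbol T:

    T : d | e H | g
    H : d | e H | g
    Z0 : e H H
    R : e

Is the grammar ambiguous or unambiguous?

Unambiguous

Only T, H are reachable from T; ignoring the rest: Restricted to the reachable nonterminals, every rule has the form A → t or A → t B, and no two rules for the same A share a first terminal. The grammar encodes a DFA — one run per string.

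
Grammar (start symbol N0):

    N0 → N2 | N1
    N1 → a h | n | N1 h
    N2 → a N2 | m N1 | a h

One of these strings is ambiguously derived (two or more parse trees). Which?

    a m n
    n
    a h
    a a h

a m n: 1 tree
n: 1 tree
a h: 2 trees
a a h: 1 tree

a h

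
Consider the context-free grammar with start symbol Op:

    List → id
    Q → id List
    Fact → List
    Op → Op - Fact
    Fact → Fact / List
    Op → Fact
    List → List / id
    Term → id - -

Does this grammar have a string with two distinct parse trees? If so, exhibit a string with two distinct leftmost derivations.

Ambiguous

Witness: id / id

Derivation 1: Op ⇒ Fact ⇒ List ⇒ List / id ⇒ id / id
Derivation 2: Op ⇒ Fact ⇒ Fact / List ⇒ List / List ⇒ id / List ⇒ id / id

Two distinct leftmost derivations for the same string.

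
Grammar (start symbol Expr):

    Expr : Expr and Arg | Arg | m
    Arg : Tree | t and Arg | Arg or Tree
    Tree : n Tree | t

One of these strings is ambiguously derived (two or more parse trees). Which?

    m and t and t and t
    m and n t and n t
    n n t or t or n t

m and t and t and t: 4 trees
m and n t and n t: 1 tree
n n t or t or n t: 1 tree

m and t and t and t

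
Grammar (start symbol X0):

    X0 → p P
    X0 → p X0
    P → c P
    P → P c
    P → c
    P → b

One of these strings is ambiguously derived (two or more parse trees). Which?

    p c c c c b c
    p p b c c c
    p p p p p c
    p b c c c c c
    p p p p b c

p c c c c b c: 5 trees
p p b c c c: 1 tree
p p p p p c: 1 tree
p b c c c c c: 1 tree
p p p p b c: 1 tree

p c c c c b c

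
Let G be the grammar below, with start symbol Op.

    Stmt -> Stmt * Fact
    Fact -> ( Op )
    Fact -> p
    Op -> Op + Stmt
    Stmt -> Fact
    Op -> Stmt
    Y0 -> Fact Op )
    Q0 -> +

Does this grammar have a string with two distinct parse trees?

Unambiguous

Only Op, Stmt, Fact are reachable from Op; ignoring the rest: Op → Op + Stmt | Stmt  ;  Stmt → Stmt * Fact | Fact  — a left-associative chain with Fact at the bottom. Each string factors uniquely by precedence.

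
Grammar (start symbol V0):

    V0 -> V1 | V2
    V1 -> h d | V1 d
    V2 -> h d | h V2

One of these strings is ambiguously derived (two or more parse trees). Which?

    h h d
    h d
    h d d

h h d: 1 tree
h d: 2 trees
h d d: 1 tree

h d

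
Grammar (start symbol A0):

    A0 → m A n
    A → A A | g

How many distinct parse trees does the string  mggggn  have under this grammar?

5

Parse trees for mggggn:
  [A0 m [A [A g] [A [A g] [A [A g] [A g]]]] n]
  [A0 m [A [A g] [A [A [A g] [A g]] [A g]]] n]
  [A0 m [A [A [A g] [A g]] [A [A g] [A g]]] n]
  [A0 m [A [A [A g] [A [A g] [A g]]] [A g]] n]
  [A0 m [A [A [A [A g] [A g]] [A g]] [A g]] n]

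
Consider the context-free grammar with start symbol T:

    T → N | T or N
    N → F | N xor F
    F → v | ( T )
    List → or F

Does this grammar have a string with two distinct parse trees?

Unambiguous

(List is unreachable from T, so its rules don't affect L(T).) This is a standard precedence ladder (T over N over F), with each level left-recursive on its own operator ('or' at T, 'xor' at N). That structure is LR(1), hence unambiguous.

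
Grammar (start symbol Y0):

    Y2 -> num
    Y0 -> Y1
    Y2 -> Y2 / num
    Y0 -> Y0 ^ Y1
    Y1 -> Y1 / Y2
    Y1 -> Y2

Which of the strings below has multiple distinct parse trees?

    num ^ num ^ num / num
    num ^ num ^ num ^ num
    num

num ^ num ^ num / num

num ^ num ^ num / num: 2 trees
num ^ num ^ num ^ num: 1 tree
num: 1 tree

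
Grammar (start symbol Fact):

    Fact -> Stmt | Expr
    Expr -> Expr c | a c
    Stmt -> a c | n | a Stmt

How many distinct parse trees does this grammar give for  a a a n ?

Parse trees for a a a n:
  [Fact [Stmt a [Stmt a [Stmt a [Stmt n]]]]]

1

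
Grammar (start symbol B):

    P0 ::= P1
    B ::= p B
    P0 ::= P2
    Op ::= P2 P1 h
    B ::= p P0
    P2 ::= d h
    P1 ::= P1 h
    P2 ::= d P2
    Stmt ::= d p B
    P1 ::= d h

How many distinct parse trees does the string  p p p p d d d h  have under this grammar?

1

Parse trees for p p p p d d d h:
  [B p [B p [B p [B p [P0 [P2 d [P2 d [P2 d h]]]]]]]]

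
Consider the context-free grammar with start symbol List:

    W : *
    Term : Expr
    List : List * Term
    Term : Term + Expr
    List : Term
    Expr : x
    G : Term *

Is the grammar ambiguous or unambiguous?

(G, W are unreachable from List, so their rules don't affect L(List).) The grammar is stratified — List handles '*' (left-recursive), Term handles '+', Expr atoms. Each operator has a fixed associativity and precedence level, so every string has one parse.

Unambiguous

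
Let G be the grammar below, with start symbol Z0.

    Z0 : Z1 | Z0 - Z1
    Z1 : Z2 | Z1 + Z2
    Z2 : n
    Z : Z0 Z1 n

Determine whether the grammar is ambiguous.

Unambiguous

Only Z0, Z1, Z2 are reachable from Z0; ignoring the rest: This is a standard precedence ladder (Z0 over Z1 over Z2), with each level left-recursive on its own operator ('-' at Z0, '+' at Z1). That structure is LR(1), hence unambiguous.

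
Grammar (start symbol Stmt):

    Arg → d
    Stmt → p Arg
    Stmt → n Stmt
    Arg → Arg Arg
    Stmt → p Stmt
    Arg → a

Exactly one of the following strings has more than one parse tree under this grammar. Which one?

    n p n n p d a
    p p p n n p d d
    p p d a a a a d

n p n n p d a: 1 tree
p p p n n p d d: 1 tree
p p d a a a a d: 42 trees

p p d a a a a d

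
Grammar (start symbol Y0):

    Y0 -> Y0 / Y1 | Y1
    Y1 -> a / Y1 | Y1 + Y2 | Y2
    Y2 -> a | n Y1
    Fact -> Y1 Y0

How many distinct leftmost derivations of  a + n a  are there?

Parse trees for a + n a:
  [Y0 [Y1 [Y1 [Y2 a]] + [Y2 n [Y1 [Y2 a]]]]]

1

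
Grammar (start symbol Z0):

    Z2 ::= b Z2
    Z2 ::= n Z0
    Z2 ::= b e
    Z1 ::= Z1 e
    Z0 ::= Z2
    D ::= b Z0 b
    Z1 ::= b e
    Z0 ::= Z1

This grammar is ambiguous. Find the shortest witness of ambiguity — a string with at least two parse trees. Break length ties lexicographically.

b e

length 2: b e has 2 parse trees

Two derivations of b e:
  Z0 ⇒ Z2 ⇒ b e
  Z0 ⇒ Z1 ⇒ b e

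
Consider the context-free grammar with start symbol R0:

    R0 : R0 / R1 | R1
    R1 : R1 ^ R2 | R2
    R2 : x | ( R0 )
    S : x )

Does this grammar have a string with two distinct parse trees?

Only R0, R1, R2 are reachable from R0; ignoring the rest: This is a standard precedence ladder (R0 over R1 over R2), with each level left-recursive on its own operator ('/' at R0, '^' at R1). That structure is LR(1), hence unambiguous.

Unambiguous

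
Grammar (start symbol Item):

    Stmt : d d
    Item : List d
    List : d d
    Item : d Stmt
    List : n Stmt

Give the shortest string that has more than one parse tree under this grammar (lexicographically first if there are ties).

d d d

length 3: d d d has 2 parse trees

Two derivations of d d d:
  Item ⇒ List d ⇒ d d d
  Item ⇒ d Stmt ⇒ d d d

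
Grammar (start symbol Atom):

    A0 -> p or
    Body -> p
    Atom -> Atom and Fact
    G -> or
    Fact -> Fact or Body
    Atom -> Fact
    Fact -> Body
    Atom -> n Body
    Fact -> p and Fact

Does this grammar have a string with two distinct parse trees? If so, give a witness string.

Witness: p and p

Derivation 1: Atom ⇒ Atom and Fact ⇒ Fact and Fact ⇒ Body and Fact ⇒ p and Fact ⇒ p and Body ⇒ p and p
Derivation 2: Atom ⇒ Fact ⇒ p and Fact ⇒ p and Body ⇒ p and p

Two distinct leftmost derivations for the same string.

Ambiguous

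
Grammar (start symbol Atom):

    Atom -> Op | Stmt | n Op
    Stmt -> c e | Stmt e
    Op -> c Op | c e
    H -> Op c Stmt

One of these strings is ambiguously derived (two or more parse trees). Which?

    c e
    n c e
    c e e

c e: 2 trees
n c e: 1 tree
c e e: 1 tree

c e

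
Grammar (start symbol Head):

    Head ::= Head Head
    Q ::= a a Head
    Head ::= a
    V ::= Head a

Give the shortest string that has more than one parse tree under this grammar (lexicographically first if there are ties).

length 1: no string has ≥2 trees
length 2: no string has ≥2 trees
length 3: a a a has 2 parse trees

Two derivations of a a a:
  Head ⇒ Head Head ⇒ Head Head Head ⇒ a Head Head ⇒ a a Head ⇒ a a a
  Head ⇒ Head Head ⇒ a Head ⇒ a Head Head ⇒ a a Head ⇒ a a a

a a a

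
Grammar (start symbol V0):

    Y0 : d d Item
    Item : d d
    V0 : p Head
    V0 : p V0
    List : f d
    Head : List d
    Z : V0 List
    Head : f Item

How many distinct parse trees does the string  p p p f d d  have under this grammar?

Parse trees for p p p f d d:
  [V0 p [V0 p [V0 p [Head [List f d] d]]]]
  [V0 p [V0 p [V0 p [Head f [Item d d]]]]]

2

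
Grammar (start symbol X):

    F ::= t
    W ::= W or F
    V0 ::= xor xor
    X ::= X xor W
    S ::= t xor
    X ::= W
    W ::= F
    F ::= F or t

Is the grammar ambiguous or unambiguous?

Ambiguous

Witness: t or t

Derivation 1: X ⇒ W ⇒ W or F ⇒ F or F ⇒ t or F ⇒ t or t
Derivation 2: X ⇒ W ⇒ F ⇒ F or t ⇒ t or t

Two distinct leftmost derivations for the same string.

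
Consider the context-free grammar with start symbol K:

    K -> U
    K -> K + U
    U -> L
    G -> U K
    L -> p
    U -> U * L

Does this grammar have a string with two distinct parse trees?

(G is unreachable from K, so its rules don't affect L(K).) K → K + U | U  ;  U → U * L | L  — a left-associative chain with L at the bottom. Each string factors uniquely by precedence.

Unambiguous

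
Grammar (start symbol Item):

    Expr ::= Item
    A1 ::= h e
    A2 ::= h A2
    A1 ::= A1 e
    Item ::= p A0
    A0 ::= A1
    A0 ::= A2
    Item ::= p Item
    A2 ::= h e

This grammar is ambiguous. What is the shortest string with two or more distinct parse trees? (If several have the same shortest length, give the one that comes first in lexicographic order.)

p h e

length 3: p h e has 2 parse trees

Two derivations of p h e:
  Item ⇒ p A0 ⇒ p A1 ⇒ p h e
  Item ⇒ p A0 ⇒ p A2 ⇒ p h e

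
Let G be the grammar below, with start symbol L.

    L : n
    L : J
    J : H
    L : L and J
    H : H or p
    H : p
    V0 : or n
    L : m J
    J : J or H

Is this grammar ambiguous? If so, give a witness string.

Witness: p or p

Derivation 1: L ⇒ J ⇒ H ⇒ H or p ⇒ p or p
Derivation 2: L ⇒ J ⇒ J or H ⇒ H or H ⇒ p or H ⇒ p or p

Two distinct leftmost derivations for the same string.

Ambiguous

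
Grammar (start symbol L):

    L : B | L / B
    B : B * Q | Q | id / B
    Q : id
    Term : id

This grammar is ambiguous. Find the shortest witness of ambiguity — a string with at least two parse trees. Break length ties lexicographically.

length 1: no string has ≥2 trees
length 3: id / id has 2 parse trees

Two derivations of id / id:
  L ⇒ B ⇒ id / B ⇒ id / Q ⇒ id / id
  L ⇒ L / B ⇒ B / B ⇒ Q / B ⇒ id / B ⇒ id / Q ⇒ id / id

id / id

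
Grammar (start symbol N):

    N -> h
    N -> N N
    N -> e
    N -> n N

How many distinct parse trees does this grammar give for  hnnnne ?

1

Parse trees for hnnnne:
  [N [N h] [N n [N n [N n [N n [N e]]]]]]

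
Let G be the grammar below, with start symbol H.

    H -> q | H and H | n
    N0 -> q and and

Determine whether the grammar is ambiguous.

Ambiguous

Witness: n and n and n

Derivation 1: H ⇒ H and H ⇒ H and H and H ⇒ n and H and H ⇒ n and n and H ⇒ n and n and n
Derivation 2: H ⇒ H and H ⇒ n and H ⇒ n and H and H ⇒ n and n and H ⇒ n and n and n

Two distinct leftmost derivations for the same string.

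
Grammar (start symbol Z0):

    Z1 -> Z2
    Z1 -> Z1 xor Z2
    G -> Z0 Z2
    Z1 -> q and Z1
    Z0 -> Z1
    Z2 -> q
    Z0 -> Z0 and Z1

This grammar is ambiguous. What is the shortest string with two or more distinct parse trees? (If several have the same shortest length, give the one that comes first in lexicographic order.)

length 1: no string has ≥2 trees
length 3: q and q has 2 parse trees

Two derivations of q and q:
  Z0 ⇒ Z1 ⇒ q and Z1 ⇒ q and Z2 ⇒ q and q
  Z0 ⇒ Z0 and Z1 ⇒ Z1 and Z1 ⇒ Z2 and Z1 ⇒ q and Z1 ⇒ q and Z2 ⇒ q and q

q and q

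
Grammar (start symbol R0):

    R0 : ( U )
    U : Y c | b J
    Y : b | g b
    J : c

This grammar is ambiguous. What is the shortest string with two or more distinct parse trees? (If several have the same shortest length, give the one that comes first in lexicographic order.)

( b c )

length 4: ( b c ) has 2 parse trees

Two derivations of ( b c ):
  R0 ⇒ ( U ) ⇒ ( Y c ) ⇒ ( b c )
  R0 ⇒ ( U ) ⇒ ( b J ) ⇒ ( b c )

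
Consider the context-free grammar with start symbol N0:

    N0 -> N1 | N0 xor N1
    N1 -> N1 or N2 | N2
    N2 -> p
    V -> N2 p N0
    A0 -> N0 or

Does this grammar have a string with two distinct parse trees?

(V, A0 are unreachable from N0, so their rules don't affect L(N0).) This is a standard precedence ladder (N0 over N1 over N2), with each level left-recursive on its own operator ('xor' at N0, 'or' at N1). That structure is LR(1), hence unambiguous.

Unambiguous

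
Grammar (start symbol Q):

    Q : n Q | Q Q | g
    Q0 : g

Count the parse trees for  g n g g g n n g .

28

Parse trees for g n g g g n n g (showing first 6 of 28):
  [Q [Q g] [Q n [Q [Q g] [Q [Q g] [Q [Q g] [Q n [Q n [Q g]]]]]]]]
  [Q [Q g] [Q n [Q [Q g] [Q [Q [Q g] [Q g]] [Q n [Q n [Q g]]]]]]]
  [Q [Q g] [Q n [Q [Q [Q g] [Q g]] [Q [Q g] [Q n [Q n [Q g]]]]]]]
  [Q [Q g] [Q n [Q [Q [Q g] [Q [Q g] [Q g]]] [Q n [Q n [Q g]]]]]]
  [Q [Q g] [Q n [Q [Q [Q [Q g] [Q g]] [Q g]] [Q n [Q n [Q g]]]]]]
  [Q [Q g] [Q [Q n [Q g]] [Q [Q g] [Q [Q g] [Q n [Q n [Q g]]]]]]]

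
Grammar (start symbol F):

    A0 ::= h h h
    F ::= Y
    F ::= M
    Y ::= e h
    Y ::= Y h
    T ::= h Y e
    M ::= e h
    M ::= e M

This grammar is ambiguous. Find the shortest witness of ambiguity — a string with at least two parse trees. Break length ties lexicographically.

e h

length 2: e h has 2 parse trees

Two derivations of e h:
  F ⇒ Y ⇒ e h
  F ⇒ M ⇒ e h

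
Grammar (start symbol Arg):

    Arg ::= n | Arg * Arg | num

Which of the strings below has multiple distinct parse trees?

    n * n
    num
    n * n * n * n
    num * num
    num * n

n * n * n * n

n * n: 1 tree
num: 1 tree
n * n * n * n: 5 trees
num * num: 1 tree
num * n: 1 tree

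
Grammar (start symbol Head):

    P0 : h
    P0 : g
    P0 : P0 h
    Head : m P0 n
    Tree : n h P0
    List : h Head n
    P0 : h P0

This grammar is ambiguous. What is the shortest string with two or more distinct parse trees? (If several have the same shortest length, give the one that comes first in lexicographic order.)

length 3: no string has ≥2 trees
length 4: m h h n has 2 parse trees

Two derivations of m h h n:
  Head ⇒ m P0 n ⇒ m P0 h n ⇒ m h h n
  Head ⇒ m P0 n ⇒ m h P0 n ⇒ m h h n

m h h n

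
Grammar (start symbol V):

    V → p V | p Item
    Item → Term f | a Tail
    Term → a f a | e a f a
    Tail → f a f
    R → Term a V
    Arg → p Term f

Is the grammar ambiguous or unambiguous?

Witness: p a f a f

Derivation 1: V ⇒ p Item ⇒ p Term f ⇒ p a f a f
Derivation 2: V ⇒ p Item ⇒ p a Tail ⇒ p a f a f

Two distinct leftmost derivations for the same string.

Ambiguous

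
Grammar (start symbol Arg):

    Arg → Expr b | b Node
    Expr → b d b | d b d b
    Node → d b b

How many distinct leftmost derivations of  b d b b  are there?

2

Parse trees for b d b b:
  [Arg [Expr b d b] b]
  [Arg b [Node d b b]]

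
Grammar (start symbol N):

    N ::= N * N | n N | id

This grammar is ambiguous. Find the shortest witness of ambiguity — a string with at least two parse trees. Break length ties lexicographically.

n id * id

length 1: no string has ≥2 trees
length 2: no string has ≥2 trees
length 3: no string has ≥2 trees
length 4: n id * id has 2 parse trees

Two derivations of n id * id:
  N ⇒ N * N ⇒ n N * N ⇒ n id * N ⇒ n id * id
  N ⇒ n N ⇒ n N * N ⇒ n id * N ⇒ n id * id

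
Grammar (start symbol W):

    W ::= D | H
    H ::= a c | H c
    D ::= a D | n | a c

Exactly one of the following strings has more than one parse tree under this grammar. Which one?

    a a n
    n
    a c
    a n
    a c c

a c

a a n: 1 tree
n: 1 tree
a c: 2 trees
a n: 1 tree
a c c: 1 tree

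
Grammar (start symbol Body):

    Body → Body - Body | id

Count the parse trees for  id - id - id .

Parse trees for id - id - id:
  [Body [Body id] - [Body [Body id] - [Body id]]]
  [Body [Body [Body id] - [Body id]] - [Body id]]

2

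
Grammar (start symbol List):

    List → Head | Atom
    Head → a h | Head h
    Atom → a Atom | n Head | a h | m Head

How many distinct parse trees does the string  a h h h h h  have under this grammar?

Parse trees for a h h h h h:
  [List [Head [Head [Head [Head [Head a h] h] h] h] h]]

1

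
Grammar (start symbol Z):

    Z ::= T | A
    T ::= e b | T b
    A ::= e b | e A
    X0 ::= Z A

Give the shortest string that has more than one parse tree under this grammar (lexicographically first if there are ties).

e b

length 2: e b has 2 parse trees

Two derivations of e b:
  Z ⇒ T ⇒ e b
  Z ⇒ A ⇒ e b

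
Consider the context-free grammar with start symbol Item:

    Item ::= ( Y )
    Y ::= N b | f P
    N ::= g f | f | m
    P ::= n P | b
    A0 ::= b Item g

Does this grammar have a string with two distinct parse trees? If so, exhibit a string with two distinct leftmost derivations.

Ambiguous

Witness: ( f b )

Derivation 1: Item ⇒ ( Y ) ⇒ ( N b ) ⇒ ( f b )
Derivation 2: Item ⇒ ( Y ) ⇒ ( f P ) ⇒ ( f b )

Two distinct leftmost derivations for the same string.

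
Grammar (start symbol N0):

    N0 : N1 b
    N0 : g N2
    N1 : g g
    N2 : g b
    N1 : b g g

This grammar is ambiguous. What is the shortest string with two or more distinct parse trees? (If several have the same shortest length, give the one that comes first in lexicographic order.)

g g b

length 3: g g b has 2 parse trees

Two derivations of g g b:
  N0 ⇒ N1 b ⇒ g g b
  N0 ⇒ g N2 ⇒ g g b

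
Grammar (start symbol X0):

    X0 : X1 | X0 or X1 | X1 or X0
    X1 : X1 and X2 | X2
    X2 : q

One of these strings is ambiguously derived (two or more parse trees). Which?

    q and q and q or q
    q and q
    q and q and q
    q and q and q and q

q and q and q or q: 2 trees
q and q: 1 tree
q and q and q: 1 tree
q and q and q and q: 1 tree

q and q and q or q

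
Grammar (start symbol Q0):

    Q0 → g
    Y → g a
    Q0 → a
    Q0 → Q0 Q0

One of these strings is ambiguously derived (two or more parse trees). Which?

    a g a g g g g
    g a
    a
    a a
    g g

a g a g g g g

a g a g g g g: 132 trees
g a: 1 tree
a: 1 tree
a a: 1 tree
g g: 1 tree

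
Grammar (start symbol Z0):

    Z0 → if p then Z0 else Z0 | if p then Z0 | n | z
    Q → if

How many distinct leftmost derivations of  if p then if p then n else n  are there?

2

Parse trees for if p then if p then n else n:
  [Z0 if p then [Z0 if p then [Z0 n]] else [Z0 n]]
  [Z0 if p then [Z0 if p then [Z0 n] else [Z0 n]]]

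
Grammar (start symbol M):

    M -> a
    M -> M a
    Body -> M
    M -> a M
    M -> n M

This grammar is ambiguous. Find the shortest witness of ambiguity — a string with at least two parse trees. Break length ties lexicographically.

length 1: no string has ≥2 trees
length 2: a a has 2 parse trees

Two derivations of a a:
  M ⇒ M a ⇒ a a
  M ⇒ a M ⇒ a a

a a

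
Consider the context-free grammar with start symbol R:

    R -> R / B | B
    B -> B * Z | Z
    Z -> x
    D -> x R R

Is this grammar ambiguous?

Unambiguous

(D is unreachable from R, so its rules don't affect L(R).) R → R / B | B  ;  B → B * Z | Z  — a left-associative chain with Z at the bottom. Each string factors uniquely by precedence.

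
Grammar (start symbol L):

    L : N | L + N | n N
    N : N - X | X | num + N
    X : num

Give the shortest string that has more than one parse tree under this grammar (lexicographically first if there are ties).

length 1: no string has ≥2 trees
length 2: no string has ≥2 trees
length 3: num + num has 2 parse trees

Two derivations of num + num:
  L ⇒ N ⇒ num + N ⇒ num + X ⇒ num + num
  L ⇒ L + N ⇒ N + N ⇒ X + N ⇒ num + N ⇒ num + X ⇒ num + num

num + num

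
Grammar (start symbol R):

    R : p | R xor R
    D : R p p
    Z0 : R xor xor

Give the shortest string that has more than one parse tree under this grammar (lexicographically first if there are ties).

length 1: no string has ≥2 trees
length 3: no string has ≥2 trees
length 5: p xor p xor p has 2 parse trees

Two derivations of p xor p xor p:
  R ⇒ R xor R ⇒ p xor R ⇒ p xor R xor R ⇒ p xor p xor R ⇒ p xor p xor p
  R ⇒ R xor R ⇒ R xor R xor R ⇒ p xor R xor R ⇒ p xor p xor R ⇒ p xor p xor p

p xor p xor p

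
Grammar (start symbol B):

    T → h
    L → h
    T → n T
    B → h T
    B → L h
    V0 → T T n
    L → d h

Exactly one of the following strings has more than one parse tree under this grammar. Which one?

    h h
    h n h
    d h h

h h: 2 trees
h n h: 1 tree
d h h: 1 tree

h h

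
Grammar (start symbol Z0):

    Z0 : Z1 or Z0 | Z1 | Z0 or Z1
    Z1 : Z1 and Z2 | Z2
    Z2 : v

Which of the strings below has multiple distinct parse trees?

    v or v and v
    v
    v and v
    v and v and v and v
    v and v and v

v or v and v

v or v and v: 2 trees
v: 1 tree
v and v: 1 tree
v and v and v and v: 1 tree
v and v and v: 1 tree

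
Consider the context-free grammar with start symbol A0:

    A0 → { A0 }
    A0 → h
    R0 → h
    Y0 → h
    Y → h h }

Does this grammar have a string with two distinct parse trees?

Unambiguous

(R0, Y0, Y are unreachable from A0, so their rules don't affect L(A0).) L(A0) is { openⁿ atom closeⁿ : n ≥ 0 }. The bracket depth fixes n, and the derivation is forced at every step.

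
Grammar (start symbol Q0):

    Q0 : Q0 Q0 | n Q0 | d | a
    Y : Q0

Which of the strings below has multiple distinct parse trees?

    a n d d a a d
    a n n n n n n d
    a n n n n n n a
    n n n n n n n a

a n d d a a d

a n d d a a d: 90 trees
a n n n n n n d: 1 tree
a n n n n n n a: 1 tree
n n n n n n n a: 1 tree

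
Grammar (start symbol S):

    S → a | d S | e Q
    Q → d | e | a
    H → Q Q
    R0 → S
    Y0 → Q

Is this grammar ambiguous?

(H, R0, Y0 are unreachable from S, so their rules don't affect L(S).) Restricted to the reachable nonterminals, every rule has the form A → t or A → t B, and no two rules for the same A share a first terminal. The grammar encodes a DFA — one run per string.

Unambiguous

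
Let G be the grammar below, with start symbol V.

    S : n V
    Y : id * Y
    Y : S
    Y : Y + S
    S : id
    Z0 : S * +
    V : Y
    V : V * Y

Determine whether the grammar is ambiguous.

Witness: id * id

Derivation 1: V ⇒ Y ⇒ id * Y ⇒ id * S ⇒ id * id
Derivation 2: V ⇒ V * Y ⇒ Y * Y ⇒ S * Y ⇒ id * Y ⇒ id * S ⇒ id * id

Two distinct leftmost derivations for the same string.

Ambiguous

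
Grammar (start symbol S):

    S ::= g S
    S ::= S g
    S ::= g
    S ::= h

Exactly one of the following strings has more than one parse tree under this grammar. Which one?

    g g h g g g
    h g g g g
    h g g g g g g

g g h g g g

g g h g g g: 10 trees
h g g g g: 1 tree
h g g g g g g: 1 tree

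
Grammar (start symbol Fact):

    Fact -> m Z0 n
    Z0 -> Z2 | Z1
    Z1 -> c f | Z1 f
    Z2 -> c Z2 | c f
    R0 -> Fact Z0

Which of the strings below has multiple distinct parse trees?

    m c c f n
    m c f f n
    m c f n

m c c f n: 1 tree
m c f f n: 1 tree
m c f n: 2 trees

m c f n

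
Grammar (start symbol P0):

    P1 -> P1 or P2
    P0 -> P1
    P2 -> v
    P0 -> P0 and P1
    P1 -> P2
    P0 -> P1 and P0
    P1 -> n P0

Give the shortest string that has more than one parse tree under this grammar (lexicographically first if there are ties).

length 1: no string has ≥2 trees
length 2: no string has ≥2 trees
length 3: v and v has 2 parse trees

Two derivations of v and v:
  P0 ⇒ P0 and P1 ⇒ P1 and P1 ⇒ P2 and P1 ⇒ v and P1 ⇒ v and P2 ⇒ v and v
  P0 ⇒ P1 and P0 ⇒ P2 and P0 ⇒ v and P0 ⇒ v and P1 ⇒ v and P2 ⇒ v and v

v and v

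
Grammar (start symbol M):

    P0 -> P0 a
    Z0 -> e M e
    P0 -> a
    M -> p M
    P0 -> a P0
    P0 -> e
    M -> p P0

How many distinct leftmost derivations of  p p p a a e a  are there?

Parse trees for p p p a a e a:
  [M p [M p [M p [P0 [P0 a [P0 a [P0 e]]] a]]]]
  [M p [M p [M p [P0 a [P0 [P0 a [P0 e]] a]]]]]
  [M p [M p [M p [P0 a [P0 a [P0 [P0 e] a]]]]]]

3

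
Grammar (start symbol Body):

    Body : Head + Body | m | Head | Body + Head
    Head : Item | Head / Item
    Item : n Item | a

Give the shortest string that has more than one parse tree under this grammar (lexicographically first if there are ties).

a + a

length 1: no string has ≥2 trees
length 2: no string has ≥2 trees
length 3: a + a has 2 parse trees

Two derivations of a + a:
  Body ⇒ Head + Body ⇒ Item + Body ⇒ a + Body ⇒ a + Head ⇒ a + Item ⇒ a + a
  Body ⇒ Body + Head ⇒ Head + Head ⇒ Item + Head ⇒ a + Head ⇒ a + Item ⇒ a + a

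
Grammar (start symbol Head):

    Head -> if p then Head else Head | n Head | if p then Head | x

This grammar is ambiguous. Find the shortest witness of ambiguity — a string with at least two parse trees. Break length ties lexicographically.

if p then if p then x else x

length 1: no string has ≥2 trees
length 2: no string has ≥2 trees
length 3: no string has ≥2 trees
length 4: no string has ≥2 trees
length 5: no string has ≥2 trees
length 6: no string has ≥2 trees
length 7: no string has ≥2 trees
length 8: no string has ≥2 trees
length 9: if p then if p then x else x has 2 parse trees

Two derivations of if p then if p then x else x:
  Head ⇒ if p then Head else Head ⇒ if p then if p then Head else Head ⇒ if p then if p then x else Head ⇒ if p then if p then x else x
  Head ⇒ if p then Head ⇒ if p then if p then Head else Head ⇒ if p then if p then x else Head ⇒ if p then if p then x else x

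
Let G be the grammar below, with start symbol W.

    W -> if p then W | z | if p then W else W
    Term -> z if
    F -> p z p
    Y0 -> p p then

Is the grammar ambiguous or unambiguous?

Ambiguous

Witness: if p then if p then z else z

Derivation 1: W ⇒ if p then W ⇒ if p then if p then W else W ⇒ if p then if p then z else W ⇒ if p then if p then z else z
Derivation 2: W ⇒ if p then W else W ⇒ if p then if p then W else W ⇒ if p then if p then z else W ⇒ if p then if p then z else z

Two distinct leftmost derivations for the same string.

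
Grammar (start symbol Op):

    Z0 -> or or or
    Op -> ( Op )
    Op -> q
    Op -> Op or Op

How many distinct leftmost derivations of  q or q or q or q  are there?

5

Parse trees for q or q or q or q:
  [Op [Op q] or [Op [Op q] or [Op [Op q] or [Op q]]]]
  [Op [Op q] or [Op [Op [Op q] or [Op q]] or [Op q]]]
  [Op [Op [Op q] or [Op q]] or [Op [Op q] or [Op q]]]
  [Op [Op [Op q] or [Op [Op q] or [Op q]]] or [Op q]]
  [Op [Op [Op [Op q] or [Op q]] or [Op q]] or [Op q]]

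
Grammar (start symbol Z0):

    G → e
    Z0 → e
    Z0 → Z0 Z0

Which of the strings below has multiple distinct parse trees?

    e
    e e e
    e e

e: 1 tree
e e e: 2 trees
e e: 1 tree

e e e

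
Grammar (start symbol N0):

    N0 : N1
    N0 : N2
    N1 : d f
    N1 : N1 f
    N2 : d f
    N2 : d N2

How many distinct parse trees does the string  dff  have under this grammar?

Parse trees for dff:
  [N0 [N1 [N1 d f] f]]

1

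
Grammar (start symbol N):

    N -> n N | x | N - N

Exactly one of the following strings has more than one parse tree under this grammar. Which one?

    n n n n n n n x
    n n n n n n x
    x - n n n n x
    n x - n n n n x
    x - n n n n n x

n x - n n n n x

n n n n n n n x: 1 tree
n n n n n n x: 1 tree
x - n n n n x: 1 tree
n x - n n n n x: 2 trees
x - n n n n n x: 1 tree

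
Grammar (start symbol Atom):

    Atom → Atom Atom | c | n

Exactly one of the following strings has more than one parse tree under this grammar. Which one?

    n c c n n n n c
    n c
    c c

n c c n n n n c

n c c n n n n c: 429 trees
n c: 1 tree
c c: 1 tree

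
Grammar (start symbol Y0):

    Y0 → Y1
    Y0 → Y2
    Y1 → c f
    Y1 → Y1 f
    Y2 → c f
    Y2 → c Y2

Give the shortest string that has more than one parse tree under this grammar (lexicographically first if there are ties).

c f

length 2: c f has 2 parse trees

Two derivations of c f:
  Y0 ⇒ Y1 ⇒ c f
  Y0 ⇒ Y2 ⇒ c f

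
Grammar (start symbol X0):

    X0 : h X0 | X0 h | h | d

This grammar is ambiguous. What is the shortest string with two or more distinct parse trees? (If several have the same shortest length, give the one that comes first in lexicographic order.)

h h

length 1: no string has ≥2 trees
length 2: h h has 2 parse trees

Two derivations of h h:
  X0 ⇒ h X0 ⇒ h h
  X0 ⇒ X0 h ⇒ h h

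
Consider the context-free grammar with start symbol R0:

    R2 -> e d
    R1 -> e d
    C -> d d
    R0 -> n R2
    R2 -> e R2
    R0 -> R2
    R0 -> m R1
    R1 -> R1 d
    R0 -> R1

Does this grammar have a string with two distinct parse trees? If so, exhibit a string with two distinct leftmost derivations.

Ambiguous

Witness: e d

Derivation 1: R0 ⇒ R2 ⇒ e d
Derivation 2: R0 ⇒ R1 ⇒ e d

Two distinct leftmost derivations for the same string.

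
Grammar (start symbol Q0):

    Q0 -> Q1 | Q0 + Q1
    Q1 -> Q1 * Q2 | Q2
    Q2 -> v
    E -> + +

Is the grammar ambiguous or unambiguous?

Only Q0, Q1, Q2 are reachable from Q0; ignoring the rest: Q0 → Q0 + Q1 | Q1  ;  Q1 → Q1 * Q2 | Q2  — a left-associative chain with Q2 at the bottom. Each string factors uniquely by precedence.

Unambiguous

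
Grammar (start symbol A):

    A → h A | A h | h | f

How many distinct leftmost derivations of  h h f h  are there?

Parse trees for h h f h:
  [A h [A h [A [A f] h]]]
  [A h [A [A h [A f]] h]]
  [A [A h [A h [A f]]] h]

3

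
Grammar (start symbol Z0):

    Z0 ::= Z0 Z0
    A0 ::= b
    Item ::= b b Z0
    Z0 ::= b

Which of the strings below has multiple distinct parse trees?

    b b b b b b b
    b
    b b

b b b b b b b: 132 trees
b: 1 tree
b b: 1 tree

b b b b b b b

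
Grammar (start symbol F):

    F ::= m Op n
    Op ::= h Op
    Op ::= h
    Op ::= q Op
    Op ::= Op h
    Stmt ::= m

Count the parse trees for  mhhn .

2

Parse trees for mhhn:
  [F m [Op h [Op h]] n]
  [F m [Op [Op h] h] n]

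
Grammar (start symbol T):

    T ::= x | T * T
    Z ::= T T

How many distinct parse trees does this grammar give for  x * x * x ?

Parse trees for x * x * x:
  [T [T x] * [T [T x] * [T x]]]
  [T [T [T x] * [T x]] * [T x]]

2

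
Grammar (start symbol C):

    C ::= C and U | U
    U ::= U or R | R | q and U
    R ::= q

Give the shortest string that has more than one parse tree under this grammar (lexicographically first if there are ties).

length 1: no string has ≥2 trees
length 3: q and q has 2 parse trees

Two derivations of q and q:
  C ⇒ C and U ⇒ U and U ⇒ R and U ⇒ q and U ⇒ q and R ⇒ q and q
  C ⇒ U ⇒ q and U ⇒ q and R ⇒ q and q

q and q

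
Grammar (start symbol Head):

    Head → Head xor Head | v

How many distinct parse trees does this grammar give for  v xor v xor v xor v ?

5

Parse trees for v xor v xor v xor v:
  [Head [Head v] xor [Head [Head v] xor [Head [Head v] xor [Head v]]]]
  [Head [Head v] xor [Head [Head [Head v] xor [Head v]] xor [Head v]]]
  [Head [Head [Head v] xor [Head v]] xor [Head [Head v] xor [Head v]]]
  [Head [Head [Head v] xor [Head [Head v] xor [Head v]]] xor [Head v]]
  [Head [Head [Head [Head v] xor [Head v]] xor [Head v]] xor [Head v]]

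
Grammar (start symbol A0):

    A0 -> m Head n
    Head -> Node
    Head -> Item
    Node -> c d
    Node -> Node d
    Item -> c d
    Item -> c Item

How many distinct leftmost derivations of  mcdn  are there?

Parse trees for mcdn:
  [A0 m [Head [Node c d]] n]
  [A0 m [Head [Item c d]] n]

2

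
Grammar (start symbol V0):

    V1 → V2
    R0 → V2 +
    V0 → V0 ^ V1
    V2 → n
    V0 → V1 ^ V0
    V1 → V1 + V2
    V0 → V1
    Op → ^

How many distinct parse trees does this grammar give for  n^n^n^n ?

8

Parse trees for n^n^n^n:
  [V0 [V0 [V0 [V0 [V1 [V2 n]]] ^ [V1 [V2 n]]] ^ [V1 [V2 n]]] ^ [V1 [V2 n]]]
  [V0 [V0 [V0 [V1 [V2 n]] ^ [V0 [V1 [V2 n]]]] ^ [V1 [V2 n]]] ^ [V1 [V2 n]]]
  [V0 [V0 [V1 [V2 n]] ^ [V0 [V0 [V1 [V2 n]]] ^ [V1 [V2 n]]]] ^ [V1 [V2 n]]]
  [V0 [V0 [V1 [V2 n]] ^ [V0 [V1 [V2 n]] ^ [V0 [V1 [V2 n]]]]] ^ [V1 [V2 n]]]
  [V0 [V1 [V2 n]] ^ [V0 [V0 [V0 [V1 [V2 n]]] ^ [V1 [V2 n]]] ^ [V1 [V2 n]]]]
  [V0 [V1 [V2 n]] ^ [V0 [V0 [V1 [V2 n]] ^ [V0 [V1 [V2 n]]]] ^ [V1 [V2 n]]]]
  [V0 [V1 [V2 n]] ^ [V0 [V1 [V2 n]] ^ [V0 [V0 [V1 [V2 n]]] ^ [V1 [V2 n]]]]]
  [V0 [V1 [V2 n]] ^ [V0 [V1 [V2 n]] ^ [V0 [V1 [V2 n]] ^ [V0 [V1 [V2 n]]]]]]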